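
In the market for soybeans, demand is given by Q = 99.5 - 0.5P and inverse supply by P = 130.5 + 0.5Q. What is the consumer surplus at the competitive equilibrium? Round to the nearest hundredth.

Rewriting demand in inverse form: P = 199 - 2Q.
Setting demand equal to supply, 68.5 = 2.5Q, so Q* = 27.4 and P* = 144.2.
CS is the area between the demand curve and P* from 0 to Q*: (1/2)(27.4)(54.8) = 750.76.

750.76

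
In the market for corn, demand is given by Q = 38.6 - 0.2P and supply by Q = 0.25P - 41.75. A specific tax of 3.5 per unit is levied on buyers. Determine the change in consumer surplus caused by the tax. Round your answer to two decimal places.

-5.24

Rewriting demand in inverse form: P = 193 - 5Q.
Rewriting supply in inverse form: P = 167 + 4Q.
Without the tax, 193 - 5Q = 167 + 4Q so Q* = 2.8889 and P* = 178.5556.
With the tax, buyers' net willingness to pay falls by 3.5: (193 - 3.5) - 5Q = 167 + 4Q, so Q_t = 2.5. Buyers pay P_b = 180.5; sellers receive P_s = P_b - 3.5 = 177.
Consumers lose the trapezoid between P* and P_b out to Q_t plus the triangle from Q_t to Q*: change in CS = 15.625 - 20.8642 = -5.2392.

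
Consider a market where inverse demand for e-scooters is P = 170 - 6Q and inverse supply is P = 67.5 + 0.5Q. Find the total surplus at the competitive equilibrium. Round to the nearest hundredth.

Set 170 - 6Q = 67.5 + 0.5Q, which gives 102.5 = 6.5Q, so Q* = 15.7692 and P* = 170 - 6(15.7692) = 75.3846.
CS = (1/2)(15.7692)(94.6154) = 746.0059 and PS = (1/2)(15.7692)(7.8846) = 62.1672, so total surplus = 808.1731.

808.17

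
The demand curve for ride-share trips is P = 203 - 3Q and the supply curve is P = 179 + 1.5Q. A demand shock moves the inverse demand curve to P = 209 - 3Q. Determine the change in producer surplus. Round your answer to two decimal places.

12.00

Initial equilibrium: Q_0 = 5.3333, P_0 = 187; CS_0 = (1/2)(5.3333)(16) = 42.6667, PS_0 = (1/2)(5.3333)(8) = 21.3333.
New equilibrium: 209 - 3Q = 179 + 1.5Q gives Q_1 = 6.6667, P_1 = 189; CS_1 = 66.6667, PS_1 = 33.3333.
Change in producer surplus = 33.3333 - 21.3333 = 12.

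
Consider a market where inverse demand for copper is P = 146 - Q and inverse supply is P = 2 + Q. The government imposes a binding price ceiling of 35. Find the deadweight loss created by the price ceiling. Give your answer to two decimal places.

1521.00

Without the control, 146 - Q = 2 + Q so Q* = 72 and P* = 74.
At the ceiling price 35, quantity supplied is (35 - 2)/1 = 33; supply is the short side, so Q = 33 trades at P = 35.
The lost-trades triangle has base Q* - 33 = 39 and height equal to the gap between the curves at Q = 33, which is 113 - 35 = 78. DWL = (1/2)(39)(78) = 1521.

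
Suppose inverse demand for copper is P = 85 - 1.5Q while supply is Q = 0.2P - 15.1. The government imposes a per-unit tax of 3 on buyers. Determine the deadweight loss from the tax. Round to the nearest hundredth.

0.69

Rewriting supply in inverse form: P = 75.5 + 5Q.
Without the tax, 85 - 1.5Q = 75.5 + 5Q so Q* = 1.4615 and P* = 82.8077.
A tax on buyers shifts demand down by 3: (85 - 3) - 1.5Q = 75.5 + 5Q, so Q_t = 1. Buyers pay P_b = 83.5; sellers receive P_s = P_b - 3 = 80.5.
Deadweight loss is the triangle between the curves from Q_t to Q*: (1/2)(1.4615 - 1)(3) = 0.6923.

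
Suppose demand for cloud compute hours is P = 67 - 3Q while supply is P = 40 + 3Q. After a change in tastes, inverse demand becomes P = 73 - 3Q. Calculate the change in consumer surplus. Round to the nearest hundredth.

15.00

Initial equilibrium: Q_0 = 4.5, P_0 = 53.5; CS_0 = (1/2)(4.5)(13.5) = 30.375, PS_0 = (1/2)(4.5)(13.5) = 30.375.
New equilibrium: 73 - 3Q = 40 + 3Q gives Q_1 = 5.5, P_1 = 56.5; CS_1 = 45.375, PS_1 = 45.375.
Change in consumer surplus = 45.375 - 30.375 = 15.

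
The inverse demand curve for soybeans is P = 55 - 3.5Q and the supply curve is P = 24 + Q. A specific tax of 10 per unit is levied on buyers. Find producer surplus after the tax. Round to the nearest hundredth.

10.89

Pre-tax equilibrium: 55 - 3.5Q = 24 + Q gives Q* = 6.8889, P* = 30.8889.
With the tax, buyers' net willingness to pay falls by 10: (55 - 10) - 3.5Q = 24 + Q, so Q_t = 4.6667. Buyers pay P_b = 38.6667; sellers receive P_s = P_b - 10 = 28.6667.
PS = (1/2)(Q_t)(P_s - 24) = (1/2)(4.6667)(4.6667) = 10.8889.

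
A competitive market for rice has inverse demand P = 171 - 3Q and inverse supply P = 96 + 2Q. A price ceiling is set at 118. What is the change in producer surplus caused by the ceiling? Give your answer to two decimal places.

Free-market equilibrium: 171 - 3Q = 96 + 2Q gives Q* = 15, P* = 126.
At P = 118, sellers supply (118 - 96)/2 = 11 while buyers want more, so the quantity traded is 11 at price 118.
PS goes from (1/2)(15)(30) = 225 to 121 (computed as (118 - 96)(11) - (1/2)(2)(11)^2), a change of -104.

-104.00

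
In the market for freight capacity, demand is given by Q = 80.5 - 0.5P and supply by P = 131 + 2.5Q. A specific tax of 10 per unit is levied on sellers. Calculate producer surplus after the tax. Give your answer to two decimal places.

Rewriting demand in inverse form: P = 161 - 2Q.
Without the tax, 161 - 2Q = 131 + 2.5Q so Q* = 6.6667 and P* = 147.6667.
With the tax, sellers need 10 more per unit: 161 - 2Q = 131 + 2.5Q + 10, so Q_t = 4.4444. Buyers pay P_b = 152.1111; sellers receive P_s = P_b - 10 = 142.1111.
Producer surplus is the triangle above supply below P_s: (1/2)(4.4444)(142.1111 - 131) = 24.6914.

24.69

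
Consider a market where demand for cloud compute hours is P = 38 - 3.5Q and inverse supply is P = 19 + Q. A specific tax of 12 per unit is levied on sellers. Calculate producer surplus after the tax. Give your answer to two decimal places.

1.21

Pre-tax equilibrium: 38 - 3.5Q = 19 + Q gives Q* = 4.2222, P* = 23.2222.
A tax on sellers shifts supply up by 12: 38 - 3.5Q = 19 + Q + 12, so Q_t = 1.5556. Buyers pay P_b = 32.5556; sellers receive P_s = P_b - 12 = 20.5556.
PS = (1/2)(Q_t)(P_s - 19) = (1/2)(1.5556)(1.5556) = 1.2099.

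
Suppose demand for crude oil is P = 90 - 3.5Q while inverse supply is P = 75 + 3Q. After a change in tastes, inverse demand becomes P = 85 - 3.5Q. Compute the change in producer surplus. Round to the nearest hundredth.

Initial equilibrium: Q_0 = 2.3077, P_0 = 81.9231; CS_0 = (1/2)(2.3077)(8.0769) = 9.3195, PS_0 = (1/2)(2.3077)(6.9231) = 7.9882.
New equilibrium: 85 - 3.5Q = 75 + 3Q gives Q_1 = 1.5385, P_1 = 79.6154; CS_1 = 4.142, PS_1 = 3.5503.
Change in producer surplus = 3.5503 - 7.9882 = -4.4379.

-4.44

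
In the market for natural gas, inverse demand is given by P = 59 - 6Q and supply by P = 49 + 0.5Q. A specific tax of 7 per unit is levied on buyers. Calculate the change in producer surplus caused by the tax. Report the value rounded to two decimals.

Pre-tax equilibrium: 59 - 6Q = 49 + 0.5Q gives Q* = 1.5385, P* = 49.7692.
With the tax, buyers' net willingness to pay falls by 7: (59 - 7) - 6Q = 49 + 0.5Q, so Q_t = 0.4615. Buyers pay P_b = 56.2308; sellers receive P_s = P_b - 7 = 49.2308.
PS falls from (1/2)(1.5385)(0.7692) = 0.5917 to (1/2)(0.4615)(0.2308) = 0.0533, a change of -0.5385.

-0.54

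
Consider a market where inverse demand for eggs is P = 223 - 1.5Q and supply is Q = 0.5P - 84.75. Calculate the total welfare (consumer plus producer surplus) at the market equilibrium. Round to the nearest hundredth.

Rewriting supply in inverse form: P = 169.5 + 2Q.
Equilibrium: 223 - 1.5Q = 169.5 + 2Q, so Q* = 15.2857 and P* = 200.0714.
CS = (1/2)(15.2857)(22.9286) = 175.2398 and PS = (1/2)(15.2857)(30.5714) = 233.6531, so total surplus = 408.8929.

408.89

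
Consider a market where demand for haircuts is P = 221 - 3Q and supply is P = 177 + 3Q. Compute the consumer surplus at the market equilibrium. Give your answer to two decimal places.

80.67

Setting demand equal to supply, 44 = 6Q, so Q* = 7.3333 and P* = 199.
Consumer surplus is the triangle under demand above P*: (1/2)(7.3333)(221 - 199) = (1/2)(7.3333)(22) = 80.6667.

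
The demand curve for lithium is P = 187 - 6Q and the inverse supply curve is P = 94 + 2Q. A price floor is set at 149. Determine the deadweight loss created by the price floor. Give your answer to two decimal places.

112.01

Free-market equilibrium: 187 - 6Q = 94 + 2Q gives Q* = 11.625, P* = 117.25.
At the floor price 149, quantity demanded is (187 - 149)/6 = 6.3333; demand is the short side, so Q = 6.3333 trades at P = 149.
The lost-trades triangle has base Q* - 6.3333 = 5.2917 and height equal to the gap between the curves at Q = 6.3333, which is 149 - 106.6667 = 42.3333. DWL = (1/2)(5.2917)(42.3333) = 112.0069.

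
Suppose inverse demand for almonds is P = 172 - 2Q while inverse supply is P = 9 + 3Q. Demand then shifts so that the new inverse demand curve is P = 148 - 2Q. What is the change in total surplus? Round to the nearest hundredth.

Initial equilibrium: Q_0 = 32.6, P_0 = 106.8; CS_0 = (1/2)(32.6)(65.2) = 1062.76, PS_0 = (1/2)(32.6)(97.8) = 1594.14.
New equilibrium: 148 - 2Q = 9 + 3Q gives Q_1 = 27.8, P_1 = 92.4; CS_1 = 772.84, PS_1 = 1159.26.
Change in total surplus = (772.84 + 1159.26) - (1062.76 + 1594.14) = -724.8.

-724.80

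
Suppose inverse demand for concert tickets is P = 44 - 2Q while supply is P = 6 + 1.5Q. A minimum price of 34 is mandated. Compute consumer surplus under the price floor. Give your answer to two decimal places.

25.00

Without the control, 44 - 2Q = 6 + 1.5Q so Q* = 10.8571 and P* = 22.2857.
At P = 34, buyers demand (44 - 34)/2 = 5 while sellers would supply more, so the quantity traded is 5 at price 34.
CS is the triangle under demand above 34: (1/2)(5)(44 - 34) = 25.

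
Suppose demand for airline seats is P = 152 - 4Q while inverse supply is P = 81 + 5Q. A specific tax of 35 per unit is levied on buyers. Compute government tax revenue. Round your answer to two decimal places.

140.00

Pre-tax equilibrium: 152 - 4Q = 81 + 5Q gives Q* = 7.8889, P* = 120.4444.
With the tax, buyers' net willingness to pay falls by 35: (152 - 35) - 4Q = 81 + 5Q, so Q_t = 4. Buyers pay P_b = 136; sellers receive P_s = P_b - 35 = 101.
Tax revenue = t x Q_t = 35 x 4 = 140.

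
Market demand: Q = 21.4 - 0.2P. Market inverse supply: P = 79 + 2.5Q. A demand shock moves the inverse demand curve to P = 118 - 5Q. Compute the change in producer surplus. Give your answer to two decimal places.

16.38

Rewriting demand in inverse form: P = 107 - 5Q.
Initial equilibrium: Q_0 = 3.7333, P_0 = 88.3333; CS_0 = (1/2)(3.7333)(18.6667) = 34.8444, PS_0 = (1/2)(3.7333)(9.3333) = 17.4222.
New equilibrium: 118 - 5Q = 79 + 2.5Q gives Q_1 = 5.2, P_1 = 92; CS_1 = 67.6, PS_1 = 33.8.
Change in producer surplus = 33.8 - 17.4222 = 16.3778.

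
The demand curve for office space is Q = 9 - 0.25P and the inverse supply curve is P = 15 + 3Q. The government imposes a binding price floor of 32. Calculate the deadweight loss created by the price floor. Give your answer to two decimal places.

14.00

Rewriting demand in inverse form: P = 36 - 4Q.
Without the control, 36 - 4Q = 15 + 3Q so Q* = 3 and P* = 24.
At P = 32, buyers demand (36 - 32)/4 = 1 while sellers would supply more, so the quantity traded is 1 at price 32.
At Q = 1 the demand price is 32 and the supply price is 18. Deadweight loss is the triangle between the curves from 1 to 3: (1/2)(32 - 18)(3 - 1) = 14.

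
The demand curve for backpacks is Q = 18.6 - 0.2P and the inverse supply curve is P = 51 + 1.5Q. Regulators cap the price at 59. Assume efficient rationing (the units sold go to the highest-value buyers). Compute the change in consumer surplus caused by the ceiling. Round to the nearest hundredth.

5.84

Rewriting demand in inverse form: P = 93 - 5Q.
Free-market equilibrium: 93 - 5Q = 51 + 1.5Q gives Q* = 6.4615, P* = 60.6923.
At P = 59, sellers supply (59 - 51)/1.5 = 5.3333 while buyers want more, so the quantity traded is 5.3333 at price 59.
CS goes from (1/2)(6.4615)(32.3077) = 104.3787 to 110.2222 (computed as (93 - 59)(5.3333) - (1/2)(5)(5.3333)^2), a change of 5.8435.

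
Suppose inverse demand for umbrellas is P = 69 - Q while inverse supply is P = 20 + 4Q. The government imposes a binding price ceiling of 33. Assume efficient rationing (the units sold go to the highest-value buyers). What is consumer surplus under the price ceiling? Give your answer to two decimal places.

111.72

Free-market equilibrium: 69 - Q = 20 + 4Q gives Q* = 9.8, P* = 59.2.
At the ceiling price 33, quantity supplied is (33 - 20)/4 = 3.25; supply is the short side, so Q = 3.25 trades at P = 33.
The demand price at Q = 3.25 is 65.75. CS is the trapezoid between demand and 33 over [0, 3.25]: (1/2)[(69 - 33) + (65.75 - 33)](3.25) = 111.7188.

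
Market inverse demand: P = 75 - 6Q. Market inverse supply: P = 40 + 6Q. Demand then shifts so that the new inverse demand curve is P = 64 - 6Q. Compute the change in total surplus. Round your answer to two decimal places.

-27.04

Initial equilibrium: Q_0 = 2.9167, P_0 = 57.5; CS_0 = (1/2)(2.9167)(17.5) = 25.5208, PS_0 = (1/2)(2.9167)(17.5) = 25.5208.
New equilibrium: 64 - 6Q = 40 + 6Q gives Q_1 = 2, P_1 = 52; CS_1 = 12, PS_1 = 12.
Change in total surplus = (12 + 12) - (25.5208 + 25.5208) = -27.0417.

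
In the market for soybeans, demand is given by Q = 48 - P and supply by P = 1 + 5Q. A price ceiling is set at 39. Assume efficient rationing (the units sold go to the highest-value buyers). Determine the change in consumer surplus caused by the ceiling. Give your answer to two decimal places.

8.84

Rewriting demand in inverse form: P = 48 - Q.
Free-market equilibrium: 48 - Q = 1 + 5Q gives Q* = 7.8333, P* = 40.1667.
At the ceiling price 39, quantity supplied is (39 - 1)/5 = 7.6; supply is the short side, so Q = 7.6 trades at P = 39.
CS goes from (1/2)(7.8333)(7.8333) = 30.6806 to 39.52 (computed as (48 - 39)(7.6) - (1/2)(1)(7.6)^2), a change of 8.8394.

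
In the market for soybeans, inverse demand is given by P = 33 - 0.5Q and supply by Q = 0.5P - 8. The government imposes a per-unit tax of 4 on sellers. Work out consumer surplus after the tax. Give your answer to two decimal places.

Rewriting supply in inverse form: P = 16 + 2Q.
Without the tax, 33 - 0.5Q = 16 + 2Q so Q* = 6.8 and P* = 29.6.
A tax on sellers shifts supply up by 4: 33 - 0.5Q = 16 + 2Q + 4, so Q_t = 5.2. Buyers pay P_b = 30.4; sellers receive P_s = P_b - 4 = 26.4.
CS = (1/2)(Q_t)(33 - P_b) = (1/2)(5.2)(2.6) = 6.76.

6.76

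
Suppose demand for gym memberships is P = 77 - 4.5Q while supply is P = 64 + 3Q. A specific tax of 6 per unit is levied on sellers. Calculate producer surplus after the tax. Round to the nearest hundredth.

Pre-tax equilibrium: 77 - 4.5Q = 64 + 3Q gives Q* = 1.7333, P* = 69.2.
A tax on sellers shifts supply up by 6: 77 - 4.5Q = 64 + 3Q + 6, so Q_t = 0.9333. Buyers pay P_b = 72.8; sellers receive P_s = P_b - 6 = 66.8.
Producer surplus is the triangle above supply below P_s: (1/2)(0.9333)(66.8 - 64) = 1.3067.

1.31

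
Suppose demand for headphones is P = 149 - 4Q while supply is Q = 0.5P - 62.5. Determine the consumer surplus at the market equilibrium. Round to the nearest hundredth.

32.00

Rewriting supply in inverse form: P = 125 + 2Q.
Setting demand equal to supply, 24 = 6Q, so Q* = 4 and P* = 133.
CS is the area between the demand curve and P* from 0 to Q*: (1/2)(4)(16) = 32.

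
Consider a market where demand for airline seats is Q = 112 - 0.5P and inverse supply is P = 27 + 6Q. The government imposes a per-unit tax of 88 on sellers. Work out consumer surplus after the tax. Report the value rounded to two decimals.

185.64

Rewriting demand in inverse form: P = 224 - 2Q.
Pre-tax equilibrium: 224 - 2Q = 27 + 6Q gives Q* = 24.625, P* = 174.75.
A tax on sellers shifts supply up by 88: 224 - 2Q = 27 + 6Q + 88, so Q_t = 13.625. Buyers pay P_b = 196.75; sellers receive P_s = P_b - 88 = 108.75.
CS = (1/2)(Q_t)(224 - P_b) = (1/2)(13.625)(27.25) = 185.6406.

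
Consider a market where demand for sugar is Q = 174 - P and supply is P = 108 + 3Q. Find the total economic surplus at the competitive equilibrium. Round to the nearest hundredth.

544.50

Rewriting demand in inverse form: P = 174 - Q.
Setting demand equal to supply, 66 = 4Q, so Q* = 16.5 and P* = 157.5.
CS = (1/2)(16.5)(16.5) = 136.125 and PS = (1/2)(16.5)(49.5) = 408.375, so total surplus = 544.5.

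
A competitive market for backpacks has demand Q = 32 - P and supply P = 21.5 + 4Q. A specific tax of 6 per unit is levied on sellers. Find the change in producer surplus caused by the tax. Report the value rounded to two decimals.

-7.20

Rewriting demand in inverse form: P = 32 - Q.
Pre-tax equilibrium: 32 - Q = 21.5 + 4Q gives Q* = 2.1, P* = 29.9.
With the tax, sellers need 6 more per unit: 32 - Q = 21.5 + 4Q + 6, so Q_t = 0.9. Buyers pay P_b = 31.1; sellers receive P_s = P_b - 6 = 25.1.
PS falls from (1/2)(2.1)(8.4) = 8.82 to (1/2)(0.9)(3.6) = 1.62, a change of -7.2.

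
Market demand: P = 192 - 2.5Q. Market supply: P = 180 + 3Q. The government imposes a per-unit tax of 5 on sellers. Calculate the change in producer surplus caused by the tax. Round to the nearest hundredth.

Pre-tax equilibrium: 192 - 2.5Q = 180 + 3Q gives Q* = 2.1818, P* = 186.5455.
A tax on sellers shifts supply up by 5: 192 - 2.5Q = 180 + 3Q + 5, so Q_t = 1.2727. Buyers pay P_b = 188.8182; sellers receive P_s = P_b - 5 = 183.8182.
Producers lose the trapezoid between P_s and P* out to Q_t plus the triangle from Q_t to Q*: change in PS = 2.4298 - 7.1405 = -4.7107.

-4.71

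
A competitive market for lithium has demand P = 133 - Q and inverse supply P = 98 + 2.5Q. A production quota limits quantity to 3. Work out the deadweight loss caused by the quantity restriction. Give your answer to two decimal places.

Unrestricted equilibrium: Q* = (133 - 98)/(1 + 2.5) = 10.
At Q = 3 the demand price is 133 - (3) = 130 and the supply price is 98 + 2.5(3) = 105.5.
Deadweight loss is the triangle between the curves from 3 to 10: (1/2)(130 - 105.5)(10 - 3) = 85.75.

85.75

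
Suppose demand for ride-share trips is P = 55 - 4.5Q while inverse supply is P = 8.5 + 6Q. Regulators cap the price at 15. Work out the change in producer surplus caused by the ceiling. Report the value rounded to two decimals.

-55.32

Without the control, 55 - 4.5Q = 8.5 + 6Q so Q* = 4.4286 and P* = 35.0714.
At the ceiling price 15, quantity supplied is (15 - 8.5)/6 = 1.0833; supply is the short side, so Q = 1.0833 trades at P = 15.
PS goes from (1/2)(4.4286)(26.5714) = 58.8367 to 3.5208 (computed as (15 - 8.5)(1.0833) - (1/2)(6)(1.0833)^2), a change of -55.3159.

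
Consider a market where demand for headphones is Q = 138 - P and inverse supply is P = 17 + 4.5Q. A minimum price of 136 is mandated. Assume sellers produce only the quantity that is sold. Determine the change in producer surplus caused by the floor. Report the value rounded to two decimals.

-860.00

Rewriting demand in inverse form: P = 138 - Q.
Without the control, 138 - Q = 17 + 4.5Q so Q* = 22 and P* = 116.
At the floor price 136, quantity demanded is (138 - 136)/1 = 2; demand is the short side, so Q = 2 trades at P = 136.
PS goes from (1/2)(22)(99) = 1089 to 229 (computed as (136 - 17)(2) - (1/2)(4.5)(2)^2), a change of -860.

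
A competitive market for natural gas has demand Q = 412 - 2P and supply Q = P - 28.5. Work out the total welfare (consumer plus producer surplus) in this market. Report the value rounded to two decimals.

Rewriting demand in inverse form: P = 206 - 0.5Q.
Rewriting supply in inverse form: P = 28.5 + Q.
Setting demand equal to supply, 177.5 = 1.5Q, so Q* = 118.3333 and P* = 146.8333.
Total surplus is the full triangle between the curves from 0 to Q*: (1/2)(118.3333)(206 - 28.5) = 10502.0833.

10502.08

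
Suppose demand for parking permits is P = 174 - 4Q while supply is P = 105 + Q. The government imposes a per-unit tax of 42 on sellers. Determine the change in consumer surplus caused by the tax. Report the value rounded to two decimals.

-322.56

Without the tax, 174 - 4Q = 105 + Q so Q* = 13.8 and P* = 118.8.
A tax on sellers shifts supply up by 42: 174 - 4Q = 105 + Q + 42, so Q_t = 5.4. Buyers pay P_b = 152.4; sellers receive P_s = P_b - 42 = 110.4.
Consumers lose the trapezoid between P* and P_b out to Q_t plus the triangle from Q_t to Q*: change in CS = 58.32 - 380.88 = -322.56.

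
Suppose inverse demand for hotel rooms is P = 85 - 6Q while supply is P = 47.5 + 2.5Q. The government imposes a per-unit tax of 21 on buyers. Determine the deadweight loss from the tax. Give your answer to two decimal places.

25.94

Without the tax, 85 - 6Q = 47.5 + 2.5Q so Q* = 4.4118 and P* = 58.5294.
A tax on buyers shifts demand down by 21: (85 - 21) - 6Q = 47.5 + 2.5Q, so Q_t = 1.9412. Buyers pay P_b = 73.3529; sellers receive P_s = P_b - 21 = 52.3529.
Deadweight loss is the triangle between the curves from Q_t to Q*: (1/2)(4.4118 - 1.9412)(21) = 25.9412.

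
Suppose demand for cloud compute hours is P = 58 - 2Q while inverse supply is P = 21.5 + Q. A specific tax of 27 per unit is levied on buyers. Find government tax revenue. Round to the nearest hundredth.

85.50

Pre-tax equilibrium: 58 - 2Q = 21.5 + Q gives Q* = 12.1667, P* = 33.6667.
With the tax, buyers' net willingness to pay falls by 27: (58 - 27) - 2Q = 21.5 + Q, so Q_t = 3.1667. Buyers pay P_b = 51.6667; sellers receive P_s = P_b - 27 = 24.6667.
Tax revenue = t x Q_t = 27 x 3.1667 = 85.5.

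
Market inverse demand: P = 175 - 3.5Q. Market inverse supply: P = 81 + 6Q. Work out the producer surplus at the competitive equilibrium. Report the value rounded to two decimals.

Equilibrium: 175 - 3.5Q = 81 + 6Q, so Q* = 9.8947 and P* = 140.3684.
PS is the area between P* and the supply curve from 0 to Q*: (1/2)(9.8947)(59.3684) = 293.7175.

293.72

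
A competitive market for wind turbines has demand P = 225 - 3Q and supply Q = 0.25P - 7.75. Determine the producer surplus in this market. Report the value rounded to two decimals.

1536.16

Rewriting supply in inverse form: P = 31 + 4Q.
Setting demand equal to supply, 194 = 7Q, so Q* = 27.7143 and P* = 141.8571.
PS is the area between P* and the supply curve from 0 to Q*: (1/2)(27.7143)(110.8571) = 1536.1633.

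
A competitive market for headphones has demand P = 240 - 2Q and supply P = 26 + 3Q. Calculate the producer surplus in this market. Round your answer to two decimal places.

2747.76

Setting demand equal to supply, 214 = 5Q, so Q* = 42.8 and P* = 154.4.
Producer surplus is the triangle above supply below P*: (1/2)(42.8)(154.4 - 26) = (1/2)(42.8)(128.4) = 2747.76.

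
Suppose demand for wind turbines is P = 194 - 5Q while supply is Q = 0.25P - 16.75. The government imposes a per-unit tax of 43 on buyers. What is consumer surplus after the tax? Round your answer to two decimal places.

Rewriting supply in inverse form: P = 67 + 4Q.
Without the tax, 194 - 5Q = 67 + 4Q so Q* = 14.1111 and P* = 123.4444.
With the tax, buyers' net willingness to pay falls by 43: (194 - 43) - 5Q = 67 + 4Q, so Q_t = 9.3333. Buyers pay P_b = 147.3333; sellers receive P_s = P_b - 43 = 104.3333.
CS = (1/2)(Q_t)(194 - P_b) = (1/2)(9.3333)(46.6667) = 217.7778.

217.78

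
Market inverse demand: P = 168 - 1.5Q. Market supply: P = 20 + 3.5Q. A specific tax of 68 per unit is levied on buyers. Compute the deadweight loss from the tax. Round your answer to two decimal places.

462.40

Pre-tax equilibrium: 168 - 1.5Q = 20 + 3.5Q gives Q* = 29.6, P* = 123.6.
With the tax, buyers' net willingness to pay falls by 68: (168 - 68) - 1.5Q = 20 + 3.5Q, so Q_t = 16. Buyers pay P_b = 144; sellers receive P_s = P_b - 68 = 76.
The welfare triangle lost has base Q* - Q_t = 13.6 and height t = 68, so DWL = (1/2)(13.6)(68) = 462.4.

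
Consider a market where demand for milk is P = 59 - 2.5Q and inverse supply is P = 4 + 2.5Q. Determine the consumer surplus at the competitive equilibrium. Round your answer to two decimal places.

Setting demand equal to supply, 55 = 5Q, so Q* = 11 and P* = 31.5.
CS is the area between the demand curve and P* from 0 to Q*: (1/2)(11)(27.5) = 151.25.

151.25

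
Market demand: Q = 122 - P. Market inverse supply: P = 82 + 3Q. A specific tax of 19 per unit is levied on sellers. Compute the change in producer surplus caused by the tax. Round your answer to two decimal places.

-108.66

Rewriting demand in inverse form: P = 122 - Q.
Pre-tax equilibrium: 122 - Q = 82 + 3Q gives Q* = 10, P* = 112.
With the tax, sellers need 19 more per unit: 122 - Q = 82 + 3Q + 19, so Q_t = 5.25. Buyers pay P_b = 116.75; sellers receive P_s = P_b - 19 = 97.75.
PS falls from (1/2)(10)(30) = 150 to (1/2)(5.25)(15.75) = 41.3438, a change of -108.6562.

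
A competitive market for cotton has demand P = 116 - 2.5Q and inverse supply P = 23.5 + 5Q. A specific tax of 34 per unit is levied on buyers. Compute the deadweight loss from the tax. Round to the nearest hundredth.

Pre-tax equilibrium: 116 - 2.5Q = 23.5 + 5Q gives Q* = 12.3333, P* = 85.1667.
With the tax, buyers' net willingness to pay falls by 34: (116 - 34) - 2.5Q = 23.5 + 5Q, so Q_t = 7.8. Buyers pay P_b = 96.5; sellers receive P_s = P_b - 34 = 62.5.
Deadweight loss is the triangle between the curves from Q_t to Q*: (1/2)(12.3333 - 7.8)(34) = 77.0667.

77.07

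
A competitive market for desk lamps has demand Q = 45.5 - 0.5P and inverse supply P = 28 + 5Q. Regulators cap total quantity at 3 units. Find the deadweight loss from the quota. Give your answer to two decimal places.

126.00

Rewriting demand in inverse form: P = 91 - 2Q.
Without the quota, 91 - 2Q = 28 + 5Q gives Q* = 9.
At Q = 3 the demand price is 91 - 2(3) = 85 and the supply price is 28 + 5(3) = 43.
DWL = (1/2)(gap between curves at 3) x (Q* - 3) = (1/2)(42)(6) = 126.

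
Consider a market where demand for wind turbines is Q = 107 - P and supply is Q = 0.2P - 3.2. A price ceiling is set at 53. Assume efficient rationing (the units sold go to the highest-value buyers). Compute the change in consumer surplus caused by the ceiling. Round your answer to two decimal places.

Rewriting demand in inverse form: P = 107 - Q.
Rewriting supply in inverse form: P = 16 + 5Q.
Without the control, 107 - Q = 16 + 5Q so Q* = 15.1667 and P* = 91.8333.
At P = 53, sellers supply (53 - 16)/5 = 7.4 while buyers want more, so the quantity traded is 7.4 at price 53.
CS goes from (1/2)(15.1667)(15.1667) = 115.0139 to 372.22 (computed as (107 - 53)(7.4) - (1/2)(1)(7.4)^2), a change of 257.2061.

257.21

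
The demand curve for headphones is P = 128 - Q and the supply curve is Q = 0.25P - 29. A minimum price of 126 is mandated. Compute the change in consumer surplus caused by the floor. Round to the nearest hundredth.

Rewriting supply in inverse form: P = 116 + 4Q.
Free-market equilibrium: 128 - Q = 116 + 4Q gives Q* = 2.4, P* = 125.6.
At the floor price 126, quantity demanded is (128 - 126)/1 = 2; demand is the short side, so Q = 2 trades at P = 126.
CS goes from (1/2)(2.4)(2.4) = 2.88 to 2 (computed as (128 - 126)(2) - (1/2)(1)(2)^2), a change of -0.88.

-0.88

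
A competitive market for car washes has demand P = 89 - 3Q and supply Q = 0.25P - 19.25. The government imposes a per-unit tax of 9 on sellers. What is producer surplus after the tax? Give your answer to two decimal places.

0.37

Rewriting supply in inverse form: P = 77 + 4Q.
Pre-tax equilibrium: 89 - 3Q = 77 + 4Q gives Q* = 1.7143, P* = 83.8571.
With the tax, sellers need 9 more per unit: 89 - 3Q = 77 + 4Q + 9, so Q_t = 0.4286. Buyers pay P_b = 87.7143; sellers receive P_s = P_b - 9 = 78.7143.
Producer surplus is the triangle above supply below P_s: (1/2)(0.4286)(78.7143 - 77) = 0.3673.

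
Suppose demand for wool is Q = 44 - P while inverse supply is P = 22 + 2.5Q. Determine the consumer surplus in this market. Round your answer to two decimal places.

Rewriting demand in inverse form: P = 44 - Q.
Setting demand equal to supply, 22 = 3.5Q, so Q* = 6.2857 and P* = 37.7143.
The demand choke price is 44, so CS = (1/2)(Q*)(44 - P*) = (1/2)(6.2857)(6.2857) = 19.7551.

19.76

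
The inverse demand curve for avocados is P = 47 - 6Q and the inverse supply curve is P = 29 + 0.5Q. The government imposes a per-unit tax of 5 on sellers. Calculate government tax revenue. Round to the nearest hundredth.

10.00

Without the tax, 47 - 6Q = 29 + 0.5Q so Q* = 2.7692 and P* = 30.3846.
With the tax, sellers need 5 more per unit: 47 - 6Q = 29 + 0.5Q + 5, so Q_t = 2. Buyers pay P_b = 35; sellers receive P_s = P_b - 5 = 30.
Revenue is the tax times quantity traded: 5 x 2 = 10.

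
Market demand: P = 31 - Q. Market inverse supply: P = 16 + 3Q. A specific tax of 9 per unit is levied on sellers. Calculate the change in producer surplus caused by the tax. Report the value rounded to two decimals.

-17.72

Pre-tax equilibrium: 31 - Q = 16 + 3Q gives Q* = 3.75, P* = 27.25.
With the tax, sellers need 9 more per unit: 31 - Q = 16 + 3Q + 9, so Q_t = 1.5. Buyers pay P_b = 29.5; sellers receive P_s = P_b - 9 = 20.5.
PS falls from (1/2)(3.75)(11.25) = 21.0938 to (1/2)(1.5)(4.5) = 3.375, a change of -17.7188.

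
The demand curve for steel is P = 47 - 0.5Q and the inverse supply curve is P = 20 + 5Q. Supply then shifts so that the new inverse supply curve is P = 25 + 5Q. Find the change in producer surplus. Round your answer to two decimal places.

Initial equilibrium: Q_0 = 4.9091, P_0 = 44.5455; CS_0 = (1/2)(4.9091)(2.4545) = 6.0248, PS_0 = (1/2)(4.9091)(24.5455) = 60.2479.
New equilibrium: 47 - 0.5Q = 25 + 5Q gives Q_1 = 4, P_1 = 45; CS_1 = 4, PS_1 = 40.
Change in producer surplus = 40 - 60.2479 = -20.2479.

-20.25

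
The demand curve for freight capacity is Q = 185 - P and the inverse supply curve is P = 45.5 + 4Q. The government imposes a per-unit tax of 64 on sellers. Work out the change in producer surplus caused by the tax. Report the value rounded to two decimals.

-1100.80

Rewriting demand in inverse form: P = 185 - Q.
Pre-tax equilibrium: 185 - Q = 45.5 + 4Q gives Q* = 27.9, P* = 157.1.
With the tax, sellers need 64 more per unit: 185 - Q = 45.5 + 4Q + 64, so Q_t = 15.1. Buyers pay P_b = 169.9; sellers receive P_s = P_b - 64 = 105.9.
PS falls from (1/2)(27.9)(111.6) = 1556.82 to (1/2)(15.1)(60.4) = 456.02, a change of -1100.8.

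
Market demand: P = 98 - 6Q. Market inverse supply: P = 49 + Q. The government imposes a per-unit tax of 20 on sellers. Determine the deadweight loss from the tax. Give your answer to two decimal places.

Without the tax, 98 - 6Q = 49 + Q so Q* = 7 and P* = 56.
A tax on sellers shifts supply up by 20: 98 - 6Q = 49 + Q + 20, so Q_t = 4.1429. Buyers pay P_b = 73.1429; sellers receive P_s = P_b - 20 = 53.1429.
The welfare triangle lost has base Q* - Q_t = 2.8571 and height t = 20, so DWL = (1/2)(2.8571)(20) = 28.5714.

28.57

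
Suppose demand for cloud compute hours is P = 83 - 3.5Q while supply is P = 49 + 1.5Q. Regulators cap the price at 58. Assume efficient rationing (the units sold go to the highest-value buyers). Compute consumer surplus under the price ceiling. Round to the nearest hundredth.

87.00

Without the control, 83 - 3.5Q = 49 + 1.5Q so Q* = 6.8 and P* = 59.2.
At P = 58, sellers supply (58 - 49)/1.5 = 6 while buyers want more, so the quantity traded is 6 at price 58.
The demand price at Q = 6 is 62. CS is the trapezoid between demand and 58 over [0, 6]: (1/2)[(83 - 58) + (62 - 58)](6) = 87.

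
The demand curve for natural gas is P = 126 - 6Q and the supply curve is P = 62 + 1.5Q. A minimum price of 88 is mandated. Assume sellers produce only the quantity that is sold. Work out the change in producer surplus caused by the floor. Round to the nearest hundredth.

79.97

Without the control, 126 - 6Q = 62 + 1.5Q so Q* = 8.5333 and P* = 74.8.
At P = 88, buyers demand (126 - 88)/6 = 6.3333 while sellers would supply more, so the quantity traded is 6.3333 at price 88.
PS goes from (1/2)(8.5333)(12.8) = 54.6133 to 134.5833 (computed as (88 - 62)(6.3333) - (1/2)(1.5)(6.3333)^2), a change of 79.97.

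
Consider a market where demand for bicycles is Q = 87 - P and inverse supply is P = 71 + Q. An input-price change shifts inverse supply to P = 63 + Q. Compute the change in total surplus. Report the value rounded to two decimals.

80.00

Rewriting demand in inverse form: P = 87 - Q.
Initial equilibrium: Q_0 = 8, P_0 = 79; CS_0 = (1/2)(8)(8) = 32, PS_0 = (1/2)(8)(8) = 32.
New equilibrium: 87 - Q = 63 + Q gives Q_1 = 12, P_1 = 75; CS_1 = 72, PS_1 = 72.
Change in total surplus = (72 + 72) - (32 + 32) = 80.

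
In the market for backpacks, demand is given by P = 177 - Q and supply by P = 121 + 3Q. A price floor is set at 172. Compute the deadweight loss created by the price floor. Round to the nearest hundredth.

Free-market equilibrium: 177 - Q = 121 + 3Q gives Q* = 14, P* = 163.
At P = 172, buyers demand (177 - 172)/1 = 5 while sellers would supply more, so the quantity traded is 5 at price 172.
The lost-trades triangle has base Q* - 5 = 9 and height equal to the gap between the curves at Q = 5, which is 172 - 136 = 36. DWL = (1/2)(9)(36) = 162.

162.00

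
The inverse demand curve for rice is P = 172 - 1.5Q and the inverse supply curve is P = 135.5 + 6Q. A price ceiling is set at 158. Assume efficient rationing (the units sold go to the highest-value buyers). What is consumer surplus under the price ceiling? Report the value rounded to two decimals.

Free-market equilibrium: 172 - 1.5Q = 135.5 + 6Q gives Q* = 4.8667, P* = 164.7.
At P = 158, sellers supply (158 - 135.5)/6 = 3.75 while buyers want more, so the quantity traded is 3.75 at price 158.
The demand price at Q = 3.75 is 166.375. CS is the trapezoid between demand and 158 over [0, 3.75]: (1/2)[(172 - 158) + (166.375 - 158)](3.75) = 41.9531.

41.95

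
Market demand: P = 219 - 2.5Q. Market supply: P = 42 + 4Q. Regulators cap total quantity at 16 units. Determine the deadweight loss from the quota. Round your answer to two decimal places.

409.92

Unrestricted equilibrium: Q* = (219 - 42)/(2.5 + 4) = 27.2308.
At Q = 16 the demand price is 219 - 2.5(16) = 179 and the supply price is 42 + 4(16) = 106.
Deadweight loss is the triangle between the curves from 16 to 27.2308: (1/2)(179 - 106)(27.2308 - 16) = 409.9231.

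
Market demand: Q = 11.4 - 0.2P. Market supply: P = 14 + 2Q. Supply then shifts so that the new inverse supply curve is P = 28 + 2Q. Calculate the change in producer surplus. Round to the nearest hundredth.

Rewriting demand in inverse form: P = 57 - 5Q.
Initial equilibrium: Q_0 = 6.1429, P_0 = 26.2857; CS_0 = (1/2)(6.1429)(30.7143) = 94.3367, PS_0 = (1/2)(6.1429)(12.2857) = 37.7347.
New equilibrium: 57 - 5Q = 28 + 2Q gives Q_1 = 4.1429, P_1 = 36.2857; CS_1 = 42.9082, PS_1 = 17.1633.
Change in producer surplus = 17.1633 - 37.7347 = -20.5714.

-20.57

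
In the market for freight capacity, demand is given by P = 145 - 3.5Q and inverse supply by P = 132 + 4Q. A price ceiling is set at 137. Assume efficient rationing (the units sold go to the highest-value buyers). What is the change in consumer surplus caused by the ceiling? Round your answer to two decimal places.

2.01

Free-market equilibrium: 145 - 3.5Q = 132 + 4Q gives Q* = 1.7333, P* = 138.9333.
At the ceiling price 137, quantity supplied is (137 - 132)/4 = 1.25; supply is the short side, so Q = 1.25 trades at P = 137.
CS goes from (1/2)(1.7333)(6.0667) = 5.2578 to 7.2656 (computed as (145 - 137)(1.25) - (1/2)(3.5)(1.25)^2), a change of 2.0078.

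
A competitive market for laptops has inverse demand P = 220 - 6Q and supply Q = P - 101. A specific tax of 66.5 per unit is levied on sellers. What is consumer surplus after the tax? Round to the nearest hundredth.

Rewriting supply in inverse form: P = 101 + Q.
Without the tax, 220 - 6Q = 101 + Q so Q* = 17 and P* = 118.
A tax on sellers shifts supply up by 66.5: 220 - 6Q = 101 + Q + 66.5, so Q_t = 7.5. Buyers pay P_b = 175; sellers receive P_s = P_b - 66.5 = 108.5.
CS = (1/2)(Q_t)(220 - P_b) = (1/2)(7.5)(45) = 168.75.

168.75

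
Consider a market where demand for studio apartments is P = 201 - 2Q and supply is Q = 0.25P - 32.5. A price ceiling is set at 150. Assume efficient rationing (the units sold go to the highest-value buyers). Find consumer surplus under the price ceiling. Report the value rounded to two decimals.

Rewriting supply in inverse form: P = 130 + 4Q.
Without the control, 201 - 2Q = 130 + 4Q so Q* = 11.8333 and P* = 177.3333.
At P = 150, sellers supply (150 - 130)/4 = 5 while buyers want more, so the quantity traded is 5 at price 150.
The demand price at Q = 5 is 191. CS is the trapezoid between demand and 150 over [0, 5]: (1/2)[(201 - 150) + (191 - 150)](5) = 230.

230.00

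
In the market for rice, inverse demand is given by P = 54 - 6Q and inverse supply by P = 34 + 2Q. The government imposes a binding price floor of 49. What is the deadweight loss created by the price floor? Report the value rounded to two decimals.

Free-market equilibrium: 54 - 6Q = 34 + 2Q gives Q* = 2.5, P* = 39.
At the floor price 49, quantity demanded is (54 - 49)/6 = 0.8333; demand is the short side, so Q = 0.8333 trades at P = 49.
At Q = 0.8333 the demand price is 49 and the supply price is 35.6667. Deadweight loss is the triangle between the curves from 0.8333 to 2.5: (1/2)(49 - 35.6667)(2.5 - 0.8333) = 11.1111.

11.11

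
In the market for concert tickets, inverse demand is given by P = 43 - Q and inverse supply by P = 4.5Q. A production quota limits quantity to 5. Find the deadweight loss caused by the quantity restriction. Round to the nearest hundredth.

21.84

Unrestricted equilibrium: Q* = (43 - 0)/(1 + 4.5) = 7.8182.
At Q = 5 the demand price is 43 - (5) = 38 and the supply price is 0 + 4.5(5) = 22.5.
Deadweight loss is the triangle between the curves from 5 to 7.8182: (1/2)(38 - 22.5)(7.8182 - 5) = 21.8409.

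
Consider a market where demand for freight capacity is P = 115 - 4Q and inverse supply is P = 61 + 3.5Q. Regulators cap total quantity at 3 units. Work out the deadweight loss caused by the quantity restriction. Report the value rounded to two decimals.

66.15

Unrestricted equilibrium: Q* = (115 - 61)/(4 + 3.5) = 7.2.
At Q = 3 the demand price is 115 - 4(3) = 103 and the supply price is 61 + 3.5(3) = 71.5.
Deadweight loss is the triangle between the curves from 3 to 7.2: (1/2)(103 - 71.5)(7.2 - 3) = 66.15.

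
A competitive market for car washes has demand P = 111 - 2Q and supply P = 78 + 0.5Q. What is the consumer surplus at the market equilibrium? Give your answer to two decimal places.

Setting demand equal to supply, 33 = 2.5Q, so Q* = 13.2 and P* = 84.6.
Consumer surplus is the triangle under demand above P*: (1/2)(13.2)(111 - 84.6) = (1/2)(13.2)(26.4) = 174.24.

174.24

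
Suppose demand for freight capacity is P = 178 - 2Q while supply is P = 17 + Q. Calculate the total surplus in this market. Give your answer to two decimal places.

4320.17

Equilibrium: 178 - 2Q = 17 + Q, so Q* = 53.6667 and P* = 70.6667.
CS = (1/2)(53.6667)(107.3333) = 2880.1111 and PS = (1/2)(53.6667)(53.6667) = 1440.0556, so total surplus = 4320.1667.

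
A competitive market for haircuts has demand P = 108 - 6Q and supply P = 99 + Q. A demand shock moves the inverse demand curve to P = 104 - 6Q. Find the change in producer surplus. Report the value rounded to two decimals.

Initial equilibrium: Q_0 = 1.2857, P_0 = 100.2857; CS_0 = (1/2)(1.2857)(7.7143) = 4.9592, PS_0 = (1/2)(1.2857)(1.2857) = 0.8265.
New equilibrium: 104 - 6Q = 99 + Q gives Q_1 = 0.7143, P_1 = 99.7143; CS_1 = 1.5306, PS_1 = 0.2551.
Change in producer surplus = 0.2551 - 0.8265 = -0.5714.

-0.57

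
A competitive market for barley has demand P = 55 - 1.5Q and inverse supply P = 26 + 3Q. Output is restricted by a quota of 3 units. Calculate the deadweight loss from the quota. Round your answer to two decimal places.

Unrestricted equilibrium: Q* = (55 - 26)/(1.5 + 3) = 6.4444.
At Q = 3 the demand price is 55 - 1.5(3) = 50.5 and the supply price is 26 + 3(3) = 35.
DWL = (1/2)(gap between curves at 3) x (Q* - 3) = (1/2)(15.5)(3.4444) = 26.6944.

26.69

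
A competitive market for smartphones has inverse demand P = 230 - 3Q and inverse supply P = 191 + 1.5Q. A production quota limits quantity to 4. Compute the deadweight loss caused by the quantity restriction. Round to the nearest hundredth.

49.00

Unrestricted equilibrium: Q* = (230 - 191)/(3 + 1.5) = 8.6667.
At Q = 4 the demand price is 230 - 3(4) = 218 and the supply price is 191 + 1.5(4) = 197.
DWL = (1/2)(gap between curves at 4) x (Q* - 4) = (1/2)(21)(4.6667) = 49.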